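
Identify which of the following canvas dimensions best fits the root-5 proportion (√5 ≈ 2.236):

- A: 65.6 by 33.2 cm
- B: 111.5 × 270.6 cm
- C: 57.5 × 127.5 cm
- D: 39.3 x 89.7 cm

Ratios (long/short): A ≈ 1.976; B ≈ 2.427; C ≈ 2.217; D ≈ 2.282.
root-5 ≈ 2.236; option C is nearest (Δ 0.019).

C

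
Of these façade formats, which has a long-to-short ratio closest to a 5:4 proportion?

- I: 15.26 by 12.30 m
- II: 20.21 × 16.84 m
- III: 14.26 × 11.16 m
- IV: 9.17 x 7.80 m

Ratios (long/short): I ≈ 1.241; II ≈ 1.200; III ≈ 1.278; IV ≈ 1.176.
5:4 ≈ 1.250; option I is nearest (Δ 0.009).

I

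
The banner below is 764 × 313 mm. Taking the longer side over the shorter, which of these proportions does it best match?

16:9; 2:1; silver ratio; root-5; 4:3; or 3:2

silver ratio

Ratio = 764 / 313 ≈ 2.441.
Distances: 16:9 1.778 (Δ 0.663); 2:1 2.000 (Δ 0.441); silver ratio 2.414 (Δ 0.027); root-5 2.236 (Δ 0.205); 4:3 1.333 (Δ 1.108); 3:2 1.500 (Δ 0.941).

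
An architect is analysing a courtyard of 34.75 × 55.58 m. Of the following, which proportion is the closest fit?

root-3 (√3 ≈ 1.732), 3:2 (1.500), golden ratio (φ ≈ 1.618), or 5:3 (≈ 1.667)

golden ratio

55.58/34.75 ≈ 1.599. Nearest candidates are golden ratio (1.618, off by 0.019) and 5:3 (1.667, off by 0.068).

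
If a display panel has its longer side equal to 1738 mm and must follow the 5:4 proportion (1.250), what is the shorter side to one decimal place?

1390.4 mm

5:4 = 1.25000.
Shorter side = 1738 ÷ 1.25000 ≈ 1390.400 → 1390.4 mm.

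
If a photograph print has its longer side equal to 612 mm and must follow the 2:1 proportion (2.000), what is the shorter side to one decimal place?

306.0 mm

2:1 = 2.00000.
Shorter side = 612 ÷ 2.00000 ≈ 306.000 → 306.0 mm.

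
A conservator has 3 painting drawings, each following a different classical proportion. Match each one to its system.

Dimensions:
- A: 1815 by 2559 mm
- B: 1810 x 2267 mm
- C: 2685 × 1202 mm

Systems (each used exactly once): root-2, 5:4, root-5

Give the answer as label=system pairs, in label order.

Ratios: A ≈ 1.410; B ≈ 1.252; C ≈ 2.234.
Targets: root-2 ≈ 1.414; 5:4 ≈ 1.250; root-5 ≈ 2.236.

A=root-2, B=5:4, C=root-5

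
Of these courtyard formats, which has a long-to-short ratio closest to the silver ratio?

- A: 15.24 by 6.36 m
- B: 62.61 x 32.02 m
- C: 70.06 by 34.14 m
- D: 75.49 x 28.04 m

A

Target silver ratio ≈ 2.414.
A: 2.396 (Δ0.018)  B: 1.955 (Δ0.459)  C: 2.052 (Δ0.362)  D: 2.692 (Δ0.278)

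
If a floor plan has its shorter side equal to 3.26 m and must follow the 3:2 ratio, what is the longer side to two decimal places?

4.89 m

3:2 = 1.50000.
Longer side = 3.26 × 1.50000 ≈ 4.8900 → 4.89 m.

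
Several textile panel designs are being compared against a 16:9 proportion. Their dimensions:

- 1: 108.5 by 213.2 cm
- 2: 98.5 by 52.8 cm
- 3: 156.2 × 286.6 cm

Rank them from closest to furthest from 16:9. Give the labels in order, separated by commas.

3, 2, 1

Ratios: 1 = 213.2 / 108.5 ≈ 1.965; 2 = 98.5 / 52.8 ≈ 1.866; 3 = 286.6 / 156.2 ≈ 1.835.
|Δ from 1.778|: 1 0.187; 2 0.088; 3 0.057.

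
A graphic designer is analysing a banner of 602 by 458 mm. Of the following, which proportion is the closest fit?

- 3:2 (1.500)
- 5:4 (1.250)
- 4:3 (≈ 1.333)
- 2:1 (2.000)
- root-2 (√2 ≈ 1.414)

Ratio = 602 / 458 ≈ 1.314.
Distances: 3:2 1.500 (Δ 0.186); 5:4 1.250 (Δ 0.064); 4:3 1.333 (Δ 0.019); 2:1 2.000 (Δ 0.686); root-2 1.414 (Δ 0.100).

4:3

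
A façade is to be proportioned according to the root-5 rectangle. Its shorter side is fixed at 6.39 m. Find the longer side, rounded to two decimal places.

root-5 ≈ 2.23607.
Longer side = 6.39 × 2.23607 ≈ 14.2885 → 14.29 m.

14.29 m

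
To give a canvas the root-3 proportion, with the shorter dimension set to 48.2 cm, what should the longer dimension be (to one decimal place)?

83.5 cm

root-3 ≈ 1.73205.
Longer side = 48.2 × 1.73205 ≈ 83.485 → 83.5 cm.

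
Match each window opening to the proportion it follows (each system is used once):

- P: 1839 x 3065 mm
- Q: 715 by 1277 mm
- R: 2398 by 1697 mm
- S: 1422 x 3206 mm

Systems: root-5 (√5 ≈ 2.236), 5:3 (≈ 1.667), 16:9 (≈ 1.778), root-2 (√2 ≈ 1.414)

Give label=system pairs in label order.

P = 3065/1839 ≈ 1.667 → 5:3 (1.667)
Q = 1277/715 ≈ 1.786 → 16:9 (1.778)
R = 2398/1697 ≈ 1.413 → root-2 (1.414)
S = 3206/1422 ≈ 2.255 → root-5 (2.236)

P=5:3, Q=16:9, R=root-2, S=root-5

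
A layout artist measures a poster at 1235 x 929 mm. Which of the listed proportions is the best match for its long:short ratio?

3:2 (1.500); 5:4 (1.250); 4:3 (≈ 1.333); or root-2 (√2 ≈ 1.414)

4:3

Ratio = 1235 / 929 ≈ 1.329.
Distances: 3:2 1.500 (Δ 0.171); 5:4 1.250 (Δ 0.079); 4:3 1.333 (Δ 0.004); root-2 1.414 (Δ 0.085).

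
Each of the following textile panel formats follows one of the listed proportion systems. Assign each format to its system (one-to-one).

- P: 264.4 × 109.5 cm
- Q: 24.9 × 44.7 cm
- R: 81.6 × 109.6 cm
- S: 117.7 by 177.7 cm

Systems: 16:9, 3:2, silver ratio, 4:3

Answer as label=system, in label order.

Ratios: P ≈ 2.415; Q ≈ 1.795; R ≈ 1.343; S ≈ 1.510.
Targets: 16:9 ≈ 1.778; 3:2 ≈ 1.500; silver ratio ≈ 2.414; 4:3 ≈ 1.333.

P=silver ratio, Q=16:9, R=4:3, S=3:2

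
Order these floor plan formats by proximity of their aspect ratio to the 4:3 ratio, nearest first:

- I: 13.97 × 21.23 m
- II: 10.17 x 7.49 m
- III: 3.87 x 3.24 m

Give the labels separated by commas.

Ratios: I = 21.23 / 13.97 ≈ 1.520; II = 10.17 / 7.49 ≈ 1.358; III = 3.87 / 3.24 ≈ 1.194.
|Δ from 1.333|: I 0.187; II 0.025; III 0.139.

II, III, I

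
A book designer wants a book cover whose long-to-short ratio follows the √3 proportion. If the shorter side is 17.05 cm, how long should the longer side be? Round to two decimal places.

root-3 ≈ 1.73205.
Longer side = 17.05 × 1.73205 ≈ 29.5315 → 29.53 cm.

29.53 cm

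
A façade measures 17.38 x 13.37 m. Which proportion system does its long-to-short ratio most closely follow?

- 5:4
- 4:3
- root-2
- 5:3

4:3

Ratio = 17.38 / 13.37 ≈ 1.300.
Distances: 5:4 1.250 (Δ 0.050); 4:3 1.333 (Δ 0.033); root-2 1.414 (Δ 0.114); 5:3 1.667 (Δ 0.367).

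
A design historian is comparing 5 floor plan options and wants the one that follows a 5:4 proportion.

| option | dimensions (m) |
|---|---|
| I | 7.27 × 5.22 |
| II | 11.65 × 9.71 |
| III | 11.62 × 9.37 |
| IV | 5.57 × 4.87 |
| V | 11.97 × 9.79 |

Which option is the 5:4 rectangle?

III

Ratios (long/short): I ≈ 1.393; II ≈ 1.200; III ≈ 1.240; IV ≈ 1.144; V ≈ 1.223.
5:4 ≈ 1.250; option III is nearest (Δ 0.010).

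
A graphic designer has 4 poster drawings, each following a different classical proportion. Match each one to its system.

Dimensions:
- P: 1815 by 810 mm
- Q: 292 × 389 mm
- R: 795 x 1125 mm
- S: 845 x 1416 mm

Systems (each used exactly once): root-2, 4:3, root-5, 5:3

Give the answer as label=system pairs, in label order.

Ratios: P ≈ 2.241; Q ≈ 1.332; R ≈ 1.415; S ≈ 1.676.
Targets: root-2 ≈ 1.414; 4:3 ≈ 1.333; root-5 ≈ 2.236; 5:3 ≈ 1.667.

P=root-5, Q=4:3, R=root-2, S=5:3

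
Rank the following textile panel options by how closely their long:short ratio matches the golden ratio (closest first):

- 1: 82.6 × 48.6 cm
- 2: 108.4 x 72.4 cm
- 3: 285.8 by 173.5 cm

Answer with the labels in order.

3, 1, 2

1: 82.6/48.6 ≈ 1.700 → |1.700 − 1.618| = 0.082
2: 108.4/72.4 ≈ 1.497 → |1.497 − 1.618| = 0.121
3: 285.8/173.5 ≈ 1.647 → |1.647 − 1.618| = 0.029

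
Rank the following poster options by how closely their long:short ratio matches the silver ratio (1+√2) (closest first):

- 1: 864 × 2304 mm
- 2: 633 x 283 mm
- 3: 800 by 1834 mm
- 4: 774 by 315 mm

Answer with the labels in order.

1: 2304/864 ≈ 2.667 → |2.667 − 2.414| = 0.253
2: 633/283 ≈ 2.237 → |2.237 − 2.414| = 0.177
3: 1834/800 ≈ 2.292 → |2.292 − 2.414| = 0.122
4: 774/315 ≈ 2.457 → |2.457 − 2.414| = 0.043

4, 3, 2, 1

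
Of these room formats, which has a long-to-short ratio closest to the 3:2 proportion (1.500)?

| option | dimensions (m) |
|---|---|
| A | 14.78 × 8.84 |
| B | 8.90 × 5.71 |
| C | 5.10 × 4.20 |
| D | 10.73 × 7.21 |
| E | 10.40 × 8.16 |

D

Target 3:2 ≈ 1.500.
A: 1.672 (Δ0.172)  B: 1.559 (Δ0.059)  C: 1.214 (Δ0.286)  D: 1.488 (Δ0.012)  E: 1.275 (Δ0.225)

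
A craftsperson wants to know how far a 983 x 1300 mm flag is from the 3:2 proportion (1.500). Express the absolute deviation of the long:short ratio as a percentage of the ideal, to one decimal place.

Ratio = 1300 / 983 ≈ 1.3225.
Ideal 3:2 = 1.5000. |1.3225 − 1.5000| / 1.5000 ≈ 11.83% → 11.8%.

11.8%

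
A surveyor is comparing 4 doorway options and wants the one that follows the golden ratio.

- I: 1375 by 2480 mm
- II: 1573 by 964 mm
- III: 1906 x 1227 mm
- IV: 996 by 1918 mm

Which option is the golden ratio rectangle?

Target golden ratio ≈ 1.618.
I: 1.804 (Δ0.186)  II: 1.632 (Δ0.014)  III: 1.553 (Δ0.065)  IV: 1.926 (Δ0.308)

II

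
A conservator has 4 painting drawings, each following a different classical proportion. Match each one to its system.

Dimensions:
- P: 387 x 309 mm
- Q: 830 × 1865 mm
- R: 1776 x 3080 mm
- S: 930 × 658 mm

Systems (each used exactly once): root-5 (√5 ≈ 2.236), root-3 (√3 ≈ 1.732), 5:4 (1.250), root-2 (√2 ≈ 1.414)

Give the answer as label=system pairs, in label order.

Ratios: P ≈ 1.252; Q ≈ 2.247; R ≈ 1.734; S ≈ 1.413.
Targets: root-5 ≈ 2.236; root-3 ≈ 1.732; 5:4 ≈ 1.250; root-2 ≈ 1.414.

P=5:4, Q=root-5, R=root-3, S=root-2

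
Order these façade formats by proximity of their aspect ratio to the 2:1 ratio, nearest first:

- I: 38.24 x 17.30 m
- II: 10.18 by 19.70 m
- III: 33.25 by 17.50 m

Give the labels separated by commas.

II, III, I

I: 38.24/17.30 ≈ 2.210 → |2.210 − 2.000| = 0.210
II: 19.70/10.18 ≈ 1.935 → |1.935 − 2.000| = 0.065
III: 33.25/17.50 ≈ 1.900 → |1.900 − 2.000| = 0.100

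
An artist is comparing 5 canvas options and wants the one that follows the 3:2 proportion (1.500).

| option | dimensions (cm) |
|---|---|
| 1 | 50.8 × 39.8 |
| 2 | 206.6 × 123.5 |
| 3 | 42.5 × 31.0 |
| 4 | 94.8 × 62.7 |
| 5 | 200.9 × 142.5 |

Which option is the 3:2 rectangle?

Ratios (long/short): 1 ≈ 1.276; 2 ≈ 1.673; 3 ≈ 1.371; 4 ≈ 1.512; 5 ≈ 1.410.
3:2 ≈ 1.500; option 4 is nearest (Δ 0.012).

4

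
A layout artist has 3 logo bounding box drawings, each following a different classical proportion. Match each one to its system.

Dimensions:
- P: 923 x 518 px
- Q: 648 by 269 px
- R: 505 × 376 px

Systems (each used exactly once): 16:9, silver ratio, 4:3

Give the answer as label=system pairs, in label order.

P=16:9, Q=silver ratio, R=4:3

Ratios: P ≈ 1.782; Q ≈ 2.409; R ≈ 1.343.
Targets: 16:9 ≈ 1.778; silver ratio ≈ 2.414; 4:3 ≈ 1.333.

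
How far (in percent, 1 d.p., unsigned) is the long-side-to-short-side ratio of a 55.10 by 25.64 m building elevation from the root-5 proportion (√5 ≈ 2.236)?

3.9%

Ratio = 55.10 / 25.64 ≈ 2.1490.
Ideal root-5 ≈ 2.2361. |2.1490 − 2.2361| / 2.2361 ≈ 3.90% → 3.9%.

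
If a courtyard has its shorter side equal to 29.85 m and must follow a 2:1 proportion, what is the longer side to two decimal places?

59.70 m

2:1 = 2.00000.
Longer side = 29.85 × 2.00000 ≈ 59.7000 → 59.70 m.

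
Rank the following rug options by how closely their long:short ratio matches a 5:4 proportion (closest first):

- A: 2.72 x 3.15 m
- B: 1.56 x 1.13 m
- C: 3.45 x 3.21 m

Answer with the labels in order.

Ratios: A = 3.15 / 2.72 ≈ 1.158; B = 1.56 / 1.13 ≈ 1.381; C = 3.45 / 3.21 ≈ 1.075.
|Δ from 1.250|: A 0.092; B 0.131; C 0.175.

A, B, C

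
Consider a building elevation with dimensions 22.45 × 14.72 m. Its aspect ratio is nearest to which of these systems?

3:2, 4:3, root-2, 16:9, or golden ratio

3:2

Ratio = 22.45 / 14.72 ≈ 1.525.
Distances: 3:2 1.500 (Δ 0.025); 4:3 1.333 (Δ 0.192); root-2 1.414 (Δ 0.111); 16:9 1.778 (Δ 0.253); golden ratio 1.618 (Δ 0.093).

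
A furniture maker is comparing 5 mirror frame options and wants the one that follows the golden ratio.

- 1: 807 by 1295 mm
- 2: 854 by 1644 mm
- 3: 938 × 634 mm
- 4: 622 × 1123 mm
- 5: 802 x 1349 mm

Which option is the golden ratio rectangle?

Ratios (long/short): 1 ≈ 1.605; 2 ≈ 1.925; 3 ≈ 1.479; 4 ≈ 1.805; 5 ≈ 1.682.
golden ratio ≈ 1.618; option 1 is nearest (Δ 0.013).

1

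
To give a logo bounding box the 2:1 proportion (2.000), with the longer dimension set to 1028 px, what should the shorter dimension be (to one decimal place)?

2:1 = 2.00000.
Shorter side = 1028 ÷ 2.00000 ≈ 514.000 → 514.0 px.

514.0 px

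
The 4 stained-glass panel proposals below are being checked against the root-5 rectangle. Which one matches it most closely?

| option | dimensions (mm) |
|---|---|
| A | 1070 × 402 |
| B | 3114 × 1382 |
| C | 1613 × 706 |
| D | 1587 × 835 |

B

Target root-5 ≈ 2.236.
A: 2.662 (Δ0.426)  B: 2.253 (Δ0.017)  C: 2.285 (Δ0.049)  D: 1.901 (Δ0.335)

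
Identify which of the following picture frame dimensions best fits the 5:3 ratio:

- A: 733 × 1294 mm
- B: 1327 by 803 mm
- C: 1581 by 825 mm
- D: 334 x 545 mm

Target 5:3 ≈ 1.667.
A: 1.765 (Δ0.098)  B: 1.653 (Δ0.014)  C: 1.916 (Δ0.249)  D: 1.632 (Δ0.035)

B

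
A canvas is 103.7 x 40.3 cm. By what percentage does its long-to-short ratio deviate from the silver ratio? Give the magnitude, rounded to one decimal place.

6.6%

Ratio = 103.7 / 40.3 ≈ 2.5732.
Ideal silver ratio ≈ 2.4142. |2.5732 − 2.4142| / 2.4142 ≈ 6.59% → 6.6%.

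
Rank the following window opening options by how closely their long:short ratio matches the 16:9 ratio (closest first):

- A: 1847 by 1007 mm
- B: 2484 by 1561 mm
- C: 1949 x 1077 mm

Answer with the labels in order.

C, A, B

A: 1847/1007 ≈ 1.834 → |1.834 − 1.778| = 0.056
B: 2484/1561 ≈ 1.591 → |1.591 − 1.778| = 0.187
C: 1949/1077 ≈ 1.810 → |1.810 − 1.778| = 0.032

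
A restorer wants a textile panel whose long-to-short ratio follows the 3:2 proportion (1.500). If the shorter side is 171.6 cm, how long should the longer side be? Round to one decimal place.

3:2 = 1.50000.
Longer side = 171.6 × 1.50000 ≈ 257.400 → 257.4 cm.

257.4 cm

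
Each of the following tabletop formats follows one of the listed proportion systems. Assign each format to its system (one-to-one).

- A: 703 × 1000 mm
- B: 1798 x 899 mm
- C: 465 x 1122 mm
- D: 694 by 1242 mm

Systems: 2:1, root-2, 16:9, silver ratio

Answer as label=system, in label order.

A=root-2, B=2:1, C=silver ratio, D=16:9

Ratios: A ≈ 1.422; B ≈ 2.000; C ≈ 2.413; D ≈ 1.790.
Targets: 2:1 ≈ 2.000; root-2 ≈ 1.414; 16:9 ≈ 1.778; silver ratio ≈ 2.414.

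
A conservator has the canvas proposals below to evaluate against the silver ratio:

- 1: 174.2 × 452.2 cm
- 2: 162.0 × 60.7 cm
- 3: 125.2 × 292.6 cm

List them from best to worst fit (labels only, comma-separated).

Ratios: 1 = 452.2 / 174.2 ≈ 2.596; 2 = 162.0 / 60.7 ≈ 2.669; 3 = 292.6 / 125.2 ≈ 2.337.
|Δ from 2.414|: 1 0.182; 2 0.255; 3 0.077.

3, 1, 2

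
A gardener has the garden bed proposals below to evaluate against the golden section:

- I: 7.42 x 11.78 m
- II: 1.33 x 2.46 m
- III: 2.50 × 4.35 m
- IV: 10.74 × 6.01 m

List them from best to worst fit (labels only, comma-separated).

I: 11.78/7.42 ≈ 1.588 → |1.588 − 1.618| = 0.030
II: 2.46/1.33 ≈ 1.850 → |1.850 − 1.618| = 0.232
III: 4.35/2.50 ≈ 1.740 → |1.740 − 1.618| = 0.122
IV: 10.74/6.01 ≈ 1.787 → |1.787 − 1.618| = 0.169

I, III, IV, II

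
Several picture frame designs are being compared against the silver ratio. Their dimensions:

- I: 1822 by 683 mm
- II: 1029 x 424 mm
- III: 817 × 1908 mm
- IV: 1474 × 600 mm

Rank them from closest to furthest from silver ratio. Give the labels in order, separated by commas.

Ratios: I = 1822 / 683 ≈ 2.668; II = 1029 / 424 ≈ 2.427; III = 1908 / 817 ≈ 2.335; IV = 1474 / 600 ≈ 2.457.
|Δ from 2.414|: I 0.254; II 0.013; III 0.079; IV 0.043.

II, IV, III, I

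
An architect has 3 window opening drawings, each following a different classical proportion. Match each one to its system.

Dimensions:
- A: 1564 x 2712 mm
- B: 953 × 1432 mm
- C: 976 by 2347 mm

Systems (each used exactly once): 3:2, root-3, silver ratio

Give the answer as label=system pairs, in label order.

A=root-3, B=3:2, C=silver ratio

Ratios: A ≈ 1.734; B ≈ 1.503; C ≈ 2.405.
Targets: 3:2 ≈ 1.500; root-3 ≈ 1.732; silver ratio ≈ 2.414.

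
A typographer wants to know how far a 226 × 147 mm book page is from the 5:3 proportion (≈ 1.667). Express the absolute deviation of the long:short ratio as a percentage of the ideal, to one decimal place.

Ratio = 226 / 147 ≈ 1.5374.
Ideal 5:3 ≈ 1.6667. |1.5374 − 1.6667| / 1.6667 ≈ 7.76% → 7.8%.

7.8%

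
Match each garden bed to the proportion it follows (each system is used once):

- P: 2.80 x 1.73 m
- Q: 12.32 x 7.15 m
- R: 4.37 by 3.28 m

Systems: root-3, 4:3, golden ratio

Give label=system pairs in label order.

Ratios: P ≈ 1.618; Q ≈ 1.723; R ≈ 1.332.
Targets: root-3 ≈ 1.732; 4:3 ≈ 1.333; golden ratio ≈ 1.618.

P=golden ratio, Q=root-3, R=4:3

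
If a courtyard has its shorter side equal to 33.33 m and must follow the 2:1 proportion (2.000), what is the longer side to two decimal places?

2:1 = 2.00000.
Longer side = 33.33 × 2.00000 ≈ 66.6600 → 66.66 m.

66.66 m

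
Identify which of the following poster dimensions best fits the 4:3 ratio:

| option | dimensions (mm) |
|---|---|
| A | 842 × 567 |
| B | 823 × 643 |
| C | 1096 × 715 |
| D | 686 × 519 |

D

Target 4:3 ≈ 1.333.
A: 1.485 (Δ0.152)  B: 1.280 (Δ0.053)  C: 1.533 (Δ0.200)  D: 1.322 (Δ0.011)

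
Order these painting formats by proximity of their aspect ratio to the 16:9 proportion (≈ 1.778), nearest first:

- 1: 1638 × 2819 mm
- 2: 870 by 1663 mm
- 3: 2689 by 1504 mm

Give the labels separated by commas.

1: 2819/1638 ≈ 1.721 → |1.721 − 1.778| = 0.057
2: 1663/870 ≈ 1.911 → |1.911 − 1.778| = 0.133
3: 2689/1504 ≈ 1.788 → |1.788 − 1.778| = 0.010

3, 1, 2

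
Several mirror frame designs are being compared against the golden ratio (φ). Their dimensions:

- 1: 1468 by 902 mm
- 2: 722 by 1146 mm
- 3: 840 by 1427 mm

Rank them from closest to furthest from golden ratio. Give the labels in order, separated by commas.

1, 2, 3

Ratios: 1 = 1468 / 902 ≈ 1.627; 2 = 1146 / 722 ≈ 1.587; 3 = 1427 / 840 ≈ 1.699.
|Δ from 1.618|: 1 0.009; 2 0.031; 3 0.081.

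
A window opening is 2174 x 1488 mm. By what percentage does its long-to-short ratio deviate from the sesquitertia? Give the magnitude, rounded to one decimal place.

9.6%

Ratio = 2174 / 1488 ≈ 1.4610.
Ideal 4:3 ≈ 1.3333. |1.4610 − 1.3333| / 1.3333 ≈ 9.58% → 9.6%.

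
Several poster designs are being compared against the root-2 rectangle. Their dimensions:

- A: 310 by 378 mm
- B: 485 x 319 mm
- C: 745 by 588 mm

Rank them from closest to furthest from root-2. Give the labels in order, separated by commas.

B, C, A

Ratios: A = 378 / 310 ≈ 1.219; B = 485 / 319 ≈ 1.520; C = 745 / 588 ≈ 1.267.
|Δ from 1.414|: A 0.195; B 0.106; C 0.147.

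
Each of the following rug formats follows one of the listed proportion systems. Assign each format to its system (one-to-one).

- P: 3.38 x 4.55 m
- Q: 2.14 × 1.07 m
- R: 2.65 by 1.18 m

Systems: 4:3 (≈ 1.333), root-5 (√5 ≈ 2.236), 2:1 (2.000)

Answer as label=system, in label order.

P=4:3, Q=2:1, R=root-5

P = 4.55/3.38 ≈ 1.346 → 4:3 (1.333)
Q = 2.14/1.07 ≈ 2.000 → 2:1 (2.000)
R = 2.65/1.18 ≈ 2.246 → root-5 (2.236)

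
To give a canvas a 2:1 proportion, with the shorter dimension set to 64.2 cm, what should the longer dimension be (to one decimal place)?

2:1 = 2.00000.
Longer side = 64.2 × 2.00000 ≈ 128.400 → 128.4 cm.

128.4 cm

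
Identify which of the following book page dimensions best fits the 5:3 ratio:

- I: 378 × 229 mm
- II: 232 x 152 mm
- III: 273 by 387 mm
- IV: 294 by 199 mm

I

Target 5:3 ≈ 1.667.
I: 1.651 (Δ0.016)  II: 1.526 (Δ0.141)  III: 1.418 (Δ0.249)  IV: 1.477 (Δ0.190)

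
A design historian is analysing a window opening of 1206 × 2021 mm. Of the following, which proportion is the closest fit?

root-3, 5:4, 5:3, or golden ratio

5:3

2021/1206 ≈ 1.676. Nearest candidates are 5:3 (1.667, off by 0.009) and root-3 (1.732, off by 0.056).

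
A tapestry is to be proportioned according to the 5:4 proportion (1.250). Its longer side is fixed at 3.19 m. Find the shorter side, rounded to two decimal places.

5:4 = 1.25000.
Shorter side = 3.19 ÷ 1.25000 ≈ 2.5520 → 2.55 m.

2.55 m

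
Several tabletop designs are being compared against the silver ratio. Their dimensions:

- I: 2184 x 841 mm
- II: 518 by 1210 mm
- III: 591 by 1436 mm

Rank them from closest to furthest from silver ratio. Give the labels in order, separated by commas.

III, II, I

I: 2184/841 ≈ 2.597 → |2.597 − 2.414| = 0.183
II: 1210/518 ≈ 2.336 → |2.336 − 2.414| = 0.078
III: 1436/591 ≈ 2.430 → |2.430 − 2.414| = 0.016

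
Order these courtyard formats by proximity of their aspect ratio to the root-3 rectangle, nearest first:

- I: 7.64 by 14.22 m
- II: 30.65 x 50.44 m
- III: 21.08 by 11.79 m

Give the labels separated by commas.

Ratios: I = 14.22 / 7.64 ≈ 1.861; II = 50.44 / 30.65 ≈ 1.646; III = 21.08 / 11.79 ≈ 1.788.
|Δ from 1.732|: I 0.129; II 0.086; III 0.056.

III, II, I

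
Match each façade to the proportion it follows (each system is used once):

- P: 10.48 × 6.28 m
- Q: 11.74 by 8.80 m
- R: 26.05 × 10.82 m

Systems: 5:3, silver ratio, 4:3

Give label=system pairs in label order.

P = 10.48/6.28 ≈ 1.669 → 5:3 (1.667)
Q = 11.74/8.80 ≈ 1.334 → 4:3 (1.333)
R = 26.05/10.82 ≈ 2.408 → silver ratio (2.414)

P=5:3, Q=4:3, R=silver ratio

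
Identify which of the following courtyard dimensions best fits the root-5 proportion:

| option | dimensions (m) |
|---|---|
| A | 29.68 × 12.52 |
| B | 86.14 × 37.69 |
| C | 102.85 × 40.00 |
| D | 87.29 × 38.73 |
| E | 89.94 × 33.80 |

D

Target root-5 ≈ 2.236.
A: 2.371 (Δ0.135)  B: 2.285 (Δ0.049)  C: 2.571 (Δ0.335)  D: 2.254 (Δ0.018)  E: 2.661 (Δ0.425)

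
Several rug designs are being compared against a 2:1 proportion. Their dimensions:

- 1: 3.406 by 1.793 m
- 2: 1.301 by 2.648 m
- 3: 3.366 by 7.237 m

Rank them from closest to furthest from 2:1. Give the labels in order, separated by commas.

Ratios: 1 = 3.406 / 1.793 ≈ 1.900; 2 = 2.648 / 1.301 ≈ 2.035; 3 = 7.237 / 3.366 ≈ 2.150.
|Δ from 2.000|: 1 0.100; 2 0.035; 3 0.150.

2, 1, 3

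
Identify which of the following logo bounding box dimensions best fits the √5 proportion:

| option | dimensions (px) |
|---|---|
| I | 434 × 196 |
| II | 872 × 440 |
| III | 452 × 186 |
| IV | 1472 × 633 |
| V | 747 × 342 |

Ratios (long/short): I ≈ 2.214; II ≈ 1.982; III ≈ 2.430; IV ≈ 2.325; V ≈ 2.184.
root-5 ≈ 2.236; option I is nearest (Δ 0.022).

I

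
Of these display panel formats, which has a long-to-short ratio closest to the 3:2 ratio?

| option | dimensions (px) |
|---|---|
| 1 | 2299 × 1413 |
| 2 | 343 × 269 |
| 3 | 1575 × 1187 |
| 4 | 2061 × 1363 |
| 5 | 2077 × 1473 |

4

Ratios (long/short): 1 ≈ 1.627; 2 ≈ 1.275; 3 ≈ 1.327; 4 ≈ 1.512; 5 ≈ 1.410.
3:2 ≈ 1.500; option 4 is nearest (Δ 0.012).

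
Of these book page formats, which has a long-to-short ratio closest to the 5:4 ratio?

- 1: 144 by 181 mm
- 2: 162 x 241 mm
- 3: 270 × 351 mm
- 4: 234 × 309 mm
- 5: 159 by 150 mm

1

Ratios (long/short): 1 ≈ 1.257; 2 ≈ 1.488; 3 ≈ 1.300; 4 ≈ 1.321; 5 ≈ 1.060.
5:4 ≈ 1.250; option 1 is nearest (Δ 0.007).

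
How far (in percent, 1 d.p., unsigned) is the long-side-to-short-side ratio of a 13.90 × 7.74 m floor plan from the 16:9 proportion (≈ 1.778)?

Ratio = 13.90 / 7.74 ≈ 1.7959.
Ideal 16:9 ≈ 1.7778. |1.7959 − 1.7778| / 1.7778 ≈ 1.02% → 1.0%.

1.0%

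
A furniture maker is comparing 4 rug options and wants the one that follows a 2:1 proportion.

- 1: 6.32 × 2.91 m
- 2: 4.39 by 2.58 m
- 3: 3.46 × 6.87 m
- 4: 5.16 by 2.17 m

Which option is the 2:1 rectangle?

3

Ratios (long/short): 1 ≈ 2.172; 2 ≈ 1.702; 3 ≈ 1.986; 4 ≈ 2.378.
2:1 ≈ 2.000; option 3 is nearest (Δ 0.014).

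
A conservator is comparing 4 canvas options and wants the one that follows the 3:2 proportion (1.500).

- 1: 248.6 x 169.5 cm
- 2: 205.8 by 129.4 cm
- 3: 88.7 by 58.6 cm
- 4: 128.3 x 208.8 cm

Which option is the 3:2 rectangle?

3

Target 3:2 ≈ 1.500.
1: 1.467 (Δ0.033)  2: 1.590 (Δ0.090)  3: 1.514 (Δ0.014)  4: 1.627 (Δ0.127)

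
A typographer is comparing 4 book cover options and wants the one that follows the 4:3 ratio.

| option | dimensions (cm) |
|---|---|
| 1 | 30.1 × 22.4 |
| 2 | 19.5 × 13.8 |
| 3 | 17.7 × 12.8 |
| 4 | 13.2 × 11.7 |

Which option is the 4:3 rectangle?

Target 4:3 ≈ 1.333.
1: 1.344 (Δ0.011)  2: 1.413 (Δ0.080)  3: 1.383 (Δ0.050)  4: 1.128 (Δ0.205)

1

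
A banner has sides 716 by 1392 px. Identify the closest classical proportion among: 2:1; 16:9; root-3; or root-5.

2:1

Ratio = 1392 / 716 ≈ 1.944.
Distances: 2:1 2.000 (Δ 0.056); 16:9 1.778 (Δ 0.166); root-3 1.732 (Δ 0.212); root-5 2.236 (Δ 0.292).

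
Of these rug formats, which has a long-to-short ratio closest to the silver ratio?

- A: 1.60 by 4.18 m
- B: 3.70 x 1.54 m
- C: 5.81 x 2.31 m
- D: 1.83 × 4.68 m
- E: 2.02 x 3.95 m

B

Ratios (long/short): A ≈ 2.612; B ≈ 2.403; C ≈ 2.515; D ≈ 2.557; E ≈ 1.955.
silver ratio ≈ 2.414; option B is nearest (Δ 0.011).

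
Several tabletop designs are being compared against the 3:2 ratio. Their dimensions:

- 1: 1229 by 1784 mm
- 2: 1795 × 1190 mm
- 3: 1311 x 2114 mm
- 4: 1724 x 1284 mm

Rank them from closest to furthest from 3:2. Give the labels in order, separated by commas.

Ratios: 1 = 1784 / 1229 ≈ 1.452; 2 = 1795 / 1190 ≈ 1.508; 3 = 2114 / 1311 ≈ 1.613; 4 = 1724 / 1284 ≈ 1.343.
|Δ from 1.500|: 1 0.048; 2 0.008; 3 0.113; 4 0.157.

2, 1, 3, 4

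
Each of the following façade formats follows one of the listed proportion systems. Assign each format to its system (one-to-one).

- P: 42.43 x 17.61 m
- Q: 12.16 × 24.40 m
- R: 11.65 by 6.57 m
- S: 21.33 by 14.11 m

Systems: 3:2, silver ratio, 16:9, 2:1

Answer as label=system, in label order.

P=silver ratio, Q=2:1, R=16:9, S=3:2

Ratios: P ≈ 2.409; Q ≈ 2.007; R ≈ 1.773; S ≈ 1.512.
Targets: 3:2 ≈ 1.500; silver ratio ≈ 2.414; 16:9 ≈ 1.778; 2:1 ≈ 2.000.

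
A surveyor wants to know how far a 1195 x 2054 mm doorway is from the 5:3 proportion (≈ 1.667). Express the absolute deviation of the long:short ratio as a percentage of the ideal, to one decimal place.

3.1%

Ratio = 2054 / 1195 ≈ 1.7188.
Ideal 5:3 ≈ 1.6667. |1.7188 − 1.6667| / 1.6667 ≈ 3.13% → 3.1%.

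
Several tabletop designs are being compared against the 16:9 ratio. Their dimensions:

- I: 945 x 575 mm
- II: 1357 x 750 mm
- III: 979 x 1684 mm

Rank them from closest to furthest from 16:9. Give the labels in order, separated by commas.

I: 945/575 ≈ 1.643 → |1.643 − 1.778| = 0.135
II: 1357/750 ≈ 1.809 → |1.809 − 1.778| = 0.031
III: 1684/979 ≈ 1.720 → |1.720 − 1.778| = 0.058

II, III, I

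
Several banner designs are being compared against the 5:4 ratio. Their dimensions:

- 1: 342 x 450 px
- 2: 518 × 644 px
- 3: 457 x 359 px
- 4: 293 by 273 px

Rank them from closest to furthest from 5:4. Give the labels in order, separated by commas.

2, 3, 1, 4

1: 450/342 ≈ 1.316 → |1.316 − 1.250| = 0.066
2: 644/518 ≈ 1.243 → |1.243 − 1.250| = 0.007
3: 457/359 ≈ 1.273 → |1.273 − 1.250| = 0.023
4: 293/273 ≈ 1.073 → |1.073 − 1.250| = 0.177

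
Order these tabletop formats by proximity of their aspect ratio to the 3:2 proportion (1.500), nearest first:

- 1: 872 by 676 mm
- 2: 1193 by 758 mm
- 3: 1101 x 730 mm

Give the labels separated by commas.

3, 2, 1

1: 872/676 ≈ 1.290 → |1.290 − 1.500| = 0.210
2: 1193/758 ≈ 1.574 → |1.574 − 1.500| = 0.074
3: 1101/730 ≈ 1.508 → |1.508 − 1.500| = 0.008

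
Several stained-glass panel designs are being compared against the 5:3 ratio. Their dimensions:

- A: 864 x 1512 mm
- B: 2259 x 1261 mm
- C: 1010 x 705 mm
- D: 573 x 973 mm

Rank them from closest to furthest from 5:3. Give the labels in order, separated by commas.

D, A, B, C

Ratios: A = 1512 / 864 ≈ 1.750; B = 2259 / 1261 ≈ 1.791; C = 1010 / 705 ≈ 1.433; D = 973 / 573 ≈ 1.698.
|Δ from 1.667|: A 0.083; B 0.124; C 0.234; D 0.031.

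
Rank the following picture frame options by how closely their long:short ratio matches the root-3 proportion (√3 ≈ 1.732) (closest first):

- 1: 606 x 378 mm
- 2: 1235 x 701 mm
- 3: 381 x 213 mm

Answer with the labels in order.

2, 3, 1

Ratios: 1 = 606 / 378 ≈ 1.603; 2 = 1235 / 701 ≈ 1.762; 3 = 381 / 213 ≈ 1.789.
|Δ from 1.732|: 1 0.129; 2 0.030; 3 0.057.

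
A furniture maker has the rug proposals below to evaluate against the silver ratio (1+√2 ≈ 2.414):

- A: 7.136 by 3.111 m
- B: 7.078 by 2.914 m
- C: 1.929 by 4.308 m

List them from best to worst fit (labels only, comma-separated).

Ratios: A = 7.136 / 3.111 ≈ 2.294; B = 7.078 / 2.914 ≈ 2.429; C = 4.308 / 1.929 ≈ 2.233.
|Δ from 2.414|: A 0.120; B 0.015; C 0.181.

B, A, C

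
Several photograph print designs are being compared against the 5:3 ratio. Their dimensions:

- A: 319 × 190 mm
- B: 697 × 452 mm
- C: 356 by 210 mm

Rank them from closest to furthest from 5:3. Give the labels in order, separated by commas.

A: 319/190 ≈ 1.679 → |1.679 − 1.667| = 0.012
B: 697/452 ≈ 1.542 → |1.542 − 1.667| = 0.125
C: 356/210 ≈ 1.695 → |1.695 − 1.667| = 0.028

A, C, B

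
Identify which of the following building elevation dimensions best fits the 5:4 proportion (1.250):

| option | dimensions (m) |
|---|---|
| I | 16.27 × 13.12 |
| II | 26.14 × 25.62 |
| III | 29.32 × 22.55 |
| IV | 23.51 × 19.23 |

Ratios (long/short): I ≈ 1.240; II ≈ 1.020; III ≈ 1.300; IV ≈ 1.223.
5:4 ≈ 1.250; option I is nearest (Δ 0.010).

I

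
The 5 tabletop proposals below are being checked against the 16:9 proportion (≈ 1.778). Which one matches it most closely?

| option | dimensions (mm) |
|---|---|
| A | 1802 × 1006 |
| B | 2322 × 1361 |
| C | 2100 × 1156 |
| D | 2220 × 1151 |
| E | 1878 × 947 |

Ratios (long/short): A ≈ 1.791; B ≈ 1.706; C ≈ 1.817; D ≈ 1.929; E ≈ 1.983.
16:9 ≈ 1.778; option A is nearest (Δ 0.013).

A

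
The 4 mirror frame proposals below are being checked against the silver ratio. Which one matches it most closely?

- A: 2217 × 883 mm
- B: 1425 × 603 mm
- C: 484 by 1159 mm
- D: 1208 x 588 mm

Target silver ratio ≈ 2.414.
A: 2.511 (Δ0.097)  B: 2.363 (Δ0.051)  C: 2.395 (Δ0.019)  D: 2.054 (Δ0.360)

C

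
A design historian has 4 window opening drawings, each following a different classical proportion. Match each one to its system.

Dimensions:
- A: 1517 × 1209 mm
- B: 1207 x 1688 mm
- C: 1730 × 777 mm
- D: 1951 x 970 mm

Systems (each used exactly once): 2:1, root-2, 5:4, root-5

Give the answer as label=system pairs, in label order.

A=5:4, B=root-2, C=root-5, D=2:1

Ratios: A ≈ 1.255; B ≈ 1.399; C ≈ 2.227; D ≈ 2.011.
Targets: 2:1 ≈ 2.000; root-2 ≈ 1.414; 5:4 ≈ 1.250; root-5 ≈ 2.236.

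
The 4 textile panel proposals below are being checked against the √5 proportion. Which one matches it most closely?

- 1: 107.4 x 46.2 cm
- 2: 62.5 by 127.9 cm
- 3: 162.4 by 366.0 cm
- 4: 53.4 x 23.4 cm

3

Ratios (long/short): 1 ≈ 2.325; 2 ≈ 2.046; 3 ≈ 2.254; 4 ≈ 2.282.
root-5 ≈ 2.236; option 3 is nearest (Δ 0.018).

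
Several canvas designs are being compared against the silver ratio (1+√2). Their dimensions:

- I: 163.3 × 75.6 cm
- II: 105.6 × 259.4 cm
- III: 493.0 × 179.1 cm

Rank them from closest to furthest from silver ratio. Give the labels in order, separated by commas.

Ratios: I = 163.3 / 75.6 ≈ 2.160; II = 259.4 / 105.6 ≈ 2.456; III = 493.0 / 179.1 ≈ 2.753.
|Δ from 2.414|: I 0.254; II 0.042; III 0.339.

II, I, III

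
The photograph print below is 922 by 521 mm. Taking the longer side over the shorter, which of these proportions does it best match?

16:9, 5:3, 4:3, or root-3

16:9

922/521 ≈ 1.770. Nearest candidates are 16:9 (1.778, off by 0.008) and root-3 (1.732, off by 0.038).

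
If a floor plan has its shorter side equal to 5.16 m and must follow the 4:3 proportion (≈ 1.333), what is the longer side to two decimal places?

6.88 m

4:3 ≈ 1.33333.
Longer side = 5.16 × 1.33333 ≈ 6.8800 → 6.88 m.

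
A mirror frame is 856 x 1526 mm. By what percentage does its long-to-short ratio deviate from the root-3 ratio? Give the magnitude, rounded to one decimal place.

Ratio = 1526 / 856 ≈ 1.7827.
Ideal root-3 ≈ 1.7321. |1.7827 − 1.7321| / 1.7321 ≈ 2.92% → 2.9%.

2.9%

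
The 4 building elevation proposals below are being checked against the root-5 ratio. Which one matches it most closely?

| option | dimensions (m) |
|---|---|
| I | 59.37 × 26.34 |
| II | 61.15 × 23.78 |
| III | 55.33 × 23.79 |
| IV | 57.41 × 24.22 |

I

Ratios (long/short): I ≈ 2.254; II ≈ 2.571; III ≈ 2.326; IV ≈ 2.370.
root-5 ≈ 2.236; option I is nearest (Δ 0.018).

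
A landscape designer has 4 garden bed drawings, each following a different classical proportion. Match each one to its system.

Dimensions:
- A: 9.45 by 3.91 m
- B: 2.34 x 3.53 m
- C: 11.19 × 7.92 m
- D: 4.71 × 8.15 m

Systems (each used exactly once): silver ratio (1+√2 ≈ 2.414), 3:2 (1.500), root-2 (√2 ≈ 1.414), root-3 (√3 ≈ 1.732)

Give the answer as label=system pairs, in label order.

Ratios: A ≈ 2.417; B ≈ 1.509; C ≈ 1.413; D ≈ 1.730.
Targets: silver ratio ≈ 2.414; 3:2 ≈ 1.500; root-2 ≈ 1.414; root-3 ≈ 1.732.

A=silver ratio, B=3:2, C=root-2, D=root-3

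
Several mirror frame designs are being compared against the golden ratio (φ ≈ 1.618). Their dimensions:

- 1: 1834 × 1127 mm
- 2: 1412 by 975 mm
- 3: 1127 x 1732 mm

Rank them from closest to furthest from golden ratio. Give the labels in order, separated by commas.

1, 3, 2

1: 1834/1127 ≈ 1.627 → |1.627 − 1.618| = 0.009
2: 1412/975 ≈ 1.448 → |1.448 − 1.618| = 0.170
3: 1732/1127 ≈ 1.537 → |1.537 − 1.618| = 0.081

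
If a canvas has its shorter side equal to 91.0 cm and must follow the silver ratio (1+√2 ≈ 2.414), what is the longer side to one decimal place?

silver ratio ≈ 2.41421.
Longer side = 91.0 × 2.41421 ≈ 219.693 → 219.7 cm.

219.7 cm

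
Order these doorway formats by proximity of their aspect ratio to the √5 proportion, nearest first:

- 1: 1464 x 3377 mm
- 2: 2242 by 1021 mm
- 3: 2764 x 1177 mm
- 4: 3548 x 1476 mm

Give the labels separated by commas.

2, 1, 3, 4

Ratios: 1 = 3377 / 1464 ≈ 2.307; 2 = 2242 / 1021 ≈ 2.196; 3 = 2764 / 1177 ≈ 2.348; 4 = 3548 / 1476 ≈ 2.404.
|Δ from 2.236|: 1 0.071; 2 0.040; 3 0.112; 4 0.168.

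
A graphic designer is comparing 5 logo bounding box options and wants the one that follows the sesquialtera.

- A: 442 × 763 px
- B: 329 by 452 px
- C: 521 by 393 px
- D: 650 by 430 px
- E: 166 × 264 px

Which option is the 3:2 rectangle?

D

Ratios (long/short): A ≈ 1.726; B ≈ 1.374; C ≈ 1.326; D ≈ 1.512; E ≈ 1.590.
3:2 ≈ 1.500; option D is nearest (Δ 0.012).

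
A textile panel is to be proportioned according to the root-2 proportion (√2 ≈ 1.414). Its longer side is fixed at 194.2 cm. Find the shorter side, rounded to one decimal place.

137.3 cm

root-2 ≈ 1.41421.
Shorter side = 194.2 ÷ 1.41421 ≈ 137.320 → 137.3 cm.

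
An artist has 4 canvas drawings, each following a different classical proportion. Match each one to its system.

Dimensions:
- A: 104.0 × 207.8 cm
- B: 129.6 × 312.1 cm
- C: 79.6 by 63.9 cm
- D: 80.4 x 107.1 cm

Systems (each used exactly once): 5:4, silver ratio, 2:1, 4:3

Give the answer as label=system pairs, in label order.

A=2:1, B=silver ratio, C=5:4, D=4:3

A = 207.8/104.0 ≈ 1.998 → 2:1 (2.000)
B = 312.1/129.6 ≈ 2.408 → silver ratio (2.414)
C = 79.6/63.9 ≈ 1.246 → 5:4 (1.250)
D = 107.1/80.4 ≈ 1.332 → 4:3 (1.333)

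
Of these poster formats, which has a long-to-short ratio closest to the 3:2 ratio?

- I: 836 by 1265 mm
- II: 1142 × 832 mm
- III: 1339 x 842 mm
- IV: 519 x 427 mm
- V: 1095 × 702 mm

I

Target 3:2 ≈ 1.500.
I: 1.513 (Δ0.013)  II: 1.373 (Δ0.127)  III: 1.590 (Δ0.090)  IV: 1.215 (Δ0.285)  V: 1.560 (Δ0.060)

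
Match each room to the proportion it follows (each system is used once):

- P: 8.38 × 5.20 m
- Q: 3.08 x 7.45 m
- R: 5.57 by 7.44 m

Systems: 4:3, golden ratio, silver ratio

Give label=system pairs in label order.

P=golden ratio, Q=silver ratio, R=4:3

Ratios: P ≈ 1.612; Q ≈ 2.419; R ≈ 1.336.
Targets: 4:3 ≈ 1.333; golden ratio ≈ 1.618; silver ratio ≈ 2.414.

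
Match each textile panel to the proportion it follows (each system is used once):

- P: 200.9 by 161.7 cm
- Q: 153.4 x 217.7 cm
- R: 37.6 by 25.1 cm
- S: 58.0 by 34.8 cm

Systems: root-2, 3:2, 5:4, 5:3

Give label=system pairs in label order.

Ratios: P ≈ 1.242; Q ≈ 1.419; R ≈ 1.498; S ≈ 1.667.
Targets: root-2 ≈ 1.414; 3:2 ≈ 1.500; 5:4 ≈ 1.250; 5:3 ≈ 1.667.

P=5:4, Q=root-2, R=3:2, S=5:3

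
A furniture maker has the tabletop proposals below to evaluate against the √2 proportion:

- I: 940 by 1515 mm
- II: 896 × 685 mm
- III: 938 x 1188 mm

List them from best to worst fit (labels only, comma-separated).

II, III, I

Ratios: I = 1515 / 940 ≈ 1.612; II = 896 / 685 ≈ 1.308; III = 1188 / 938 ≈ 1.267.
|Δ from 1.414|: I 0.198; II 0.106; III 0.147.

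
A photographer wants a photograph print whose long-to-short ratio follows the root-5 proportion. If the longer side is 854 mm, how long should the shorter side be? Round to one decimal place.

root-5 ≈ 2.23607.
Shorter side = 854 ÷ 2.23607 ≈ 381.920 → 381.9 mm.

381.9 mm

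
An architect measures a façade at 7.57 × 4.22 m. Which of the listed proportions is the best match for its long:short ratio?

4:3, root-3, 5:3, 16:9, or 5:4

16:9

Ratio = 7.57 / 4.22 ≈ 1.794.
Distances: 4:3 1.333 (Δ 0.461); root-3 1.732 (Δ 0.062); 5:3 1.667 (Δ 0.127); 16:9 1.778 (Δ 0.016); 5:4 1.250 (Δ 0.544).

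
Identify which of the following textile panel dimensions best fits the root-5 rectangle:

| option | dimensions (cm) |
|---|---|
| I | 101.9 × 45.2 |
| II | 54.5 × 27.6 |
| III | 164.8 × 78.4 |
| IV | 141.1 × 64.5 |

I

Ratios (long/short): I ≈ 2.254; II ≈ 1.975; III ≈ 2.102; IV ≈ 2.188.
root-5 ≈ 2.236; option I is nearest (Δ 0.018).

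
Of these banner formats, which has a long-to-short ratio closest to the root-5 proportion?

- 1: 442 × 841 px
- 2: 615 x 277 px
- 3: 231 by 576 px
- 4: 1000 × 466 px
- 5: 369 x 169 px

2

Target root-5 ≈ 2.236.
1: 1.903 (Δ0.333)  2: 2.220 (Δ0.016)  3: 2.494 (Δ0.258)  4: 2.146 (Δ0.090)  5: 2.183 (Δ0.053)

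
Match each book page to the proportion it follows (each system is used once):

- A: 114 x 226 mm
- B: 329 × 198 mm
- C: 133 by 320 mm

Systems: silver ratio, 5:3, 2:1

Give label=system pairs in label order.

A=2:1, B=5:3, C=silver ratio

A = 226/114 ≈ 1.982 → 2:1 (2.000)
B = 329/198 ≈ 1.662 → 5:3 (1.667)
C = 320/133 ≈ 2.406 → silver ratio (2.414)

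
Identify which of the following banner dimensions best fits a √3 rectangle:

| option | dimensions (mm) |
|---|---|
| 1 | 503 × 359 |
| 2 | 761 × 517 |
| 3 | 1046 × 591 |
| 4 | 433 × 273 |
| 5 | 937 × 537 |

5

Ratios (long/short): 1 ≈ 1.401; 2 ≈ 1.472; 3 ≈ 1.770; 4 ≈ 1.586; 5 ≈ 1.745.
root-3 ≈ 1.732; option 5 is nearest (Δ 0.013).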